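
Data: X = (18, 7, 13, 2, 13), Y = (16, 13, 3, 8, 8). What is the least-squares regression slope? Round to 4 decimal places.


b = sum((xi-xbar)(yi-ybar)) / sum((xi-xbar)^2)
n = 5, xbar = 53/5 = 10.6, ybar = 48/5 = 9.6
Sxy = sum((xi-xbar)(yi-ybar)) = 29.2
Sxx = sum((xi-xbar)^2) = 153.2
b = Sxy / Sxx = 73/383 ≈ 0.190601

0.1906


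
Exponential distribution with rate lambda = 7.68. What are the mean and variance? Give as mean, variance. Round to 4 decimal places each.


mean = 1/lam, var = 1/lam^2
mean = 1 / 7.68 = 25/192 ≈ 0.130208
lam^2 = 7.68^2 = 58.9824
var = 1 / 58.9824 ≈ 0.016954

0.1302, 0.0170


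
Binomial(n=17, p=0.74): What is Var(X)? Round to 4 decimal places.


Var = n*p*(1-p) = 17 * 0.74 * 0.26 = 3.2708

3.2708


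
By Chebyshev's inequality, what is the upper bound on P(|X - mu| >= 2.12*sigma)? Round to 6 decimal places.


P <= 1/k^2
k^2 = 2.12^2 = 4.4944
1/k^2 = 1 / 4.4944 = 625/2809 ≈ 0.22249911

0.222499


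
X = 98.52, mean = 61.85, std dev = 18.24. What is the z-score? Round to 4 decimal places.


z = (X - mu) / sigma
X - mu = 98.52 - 61.85 = 36.67
z = 36.67 / 18.24 = 193/96 ≈ 2.010417

2.0104


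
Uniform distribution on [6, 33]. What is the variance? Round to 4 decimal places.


Var = (b-a)^2 / 12
(b-a)^2 = (33 - 6)^2 = 729
Var = 729/12 = 60.75

60.7500


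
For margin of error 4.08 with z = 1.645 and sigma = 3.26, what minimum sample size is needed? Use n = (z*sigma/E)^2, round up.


z*sigma/E = 1.645 * 3.26 / 4.08 ≈ 1.314387
(z*sigma/E)^2 ≈ 1.727614
round up: n = 2

2


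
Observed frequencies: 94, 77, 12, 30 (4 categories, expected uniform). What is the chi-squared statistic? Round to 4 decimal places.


chi2 = sum((O-E)^2/E), E = total/4
total = 213, E = 213/4 = 53.25
(94 - 53.25)^2 / 53.25 = 1660.5625 / 53.25 = 26569/852 ≈ 31.184272
(77 - 53.25)^2 / 53.25 = 564.0625 / 53.25 = 9025/852 ≈ 10.592723
(12 - 53.25)^2 / 53.25 = 1701.5625 / 53.25 = 9075/284 ≈ 31.954225
(30 - 53.25)^2 / 53.25 = 540.5625 / 53.25 = 2883/284 ≈ 10.151408
chi2 = 17867/213 ≈ 83.882629

83.8826


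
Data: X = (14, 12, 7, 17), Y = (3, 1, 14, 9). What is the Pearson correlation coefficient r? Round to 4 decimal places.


r = sum((xi-xbar)(yi-ybar)) / sqrt(sum((xi-xbar)^2) * sum((yi-ybar)^2))
n = 4, xbar = 50/4 = 12.5, ybar = 27/4 = 6.75
Sxy = sum((xi-xbar)(yi-ybar)) = -32.5
Sxx = sum((xi-xbar)^2) = 53
Syy = sum((yi-ybar)^2) = 104.75
sqrt(Sxx*Syy) ≈ 74.510066
r = Sxy / sqrt(Sxx*Syy) = -32.5 / 74.510066 ≈ -0.436183

-0.4362


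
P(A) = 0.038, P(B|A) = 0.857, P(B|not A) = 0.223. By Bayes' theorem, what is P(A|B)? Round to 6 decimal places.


P(A|B) = P(B|A)*P(A) / P(B), P(B) = P(B|A)*P(A) + P(B|not A)*P(not A)
P(B|A)*P(A) = 0.857 * 0.038 = 0.032566
P(B|not A)*P(not A) = 0.223 * 0.962 = 0.214526
P(B) = 0.032566 + 0.214526 = 0.247092
P(A|B) = 0.032566 / 0.247092 ≈ 0.13179706

0.131797


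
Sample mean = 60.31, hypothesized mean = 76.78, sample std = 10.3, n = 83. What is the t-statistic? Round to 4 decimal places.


t = (xbar - mu0) / (s/sqrt(n))
xbar - mu0 = 60.31 - 76.78 = -16.47
sqrt(83) ≈ 9.11043358
s/sqrt(n) = 10.3 / 9.11043358 ≈ 1.13057188
t = -16.47 / 1.13057188 ≈ -14.567849

-14.5678


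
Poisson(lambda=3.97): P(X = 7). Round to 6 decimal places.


P = e^(-lam) * lam^k / k!
e^(-3.97) ≈ 0.01887343
lam^k = 3.97^7 ≈ 15542.953486
k! = 7! = 5040
P = 0.01887343 * 15542.953486 / 5040 ≈ 0.058204

0.058204


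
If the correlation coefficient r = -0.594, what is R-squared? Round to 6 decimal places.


R^2 = r^2 = (-0.594)^2 = 0.352836

0.352836


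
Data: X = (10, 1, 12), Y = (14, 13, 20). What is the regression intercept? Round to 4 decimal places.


a = ybar - b*xbar, where b = sum((xi-xbar)(yi-ybar)) / sum((xi-xbar)^2)
n = 3, xbar = 23/3 ≈ 7.666667, ybar = 47/3 ≈ 15.666667
Sxy = sum((xi-xbar)(yi-ybar)) = 98/3 ≈ 32.666667
Sxx = sum((xi-xbar)^2) = 206/3 ≈ 68.666667
b = Sxy / Sxx = 49/103 ≈ 0.475728
a = 15.666667 - 0.475728 * 7.666667 = 1238/103 ≈ 12.019417

12.0194


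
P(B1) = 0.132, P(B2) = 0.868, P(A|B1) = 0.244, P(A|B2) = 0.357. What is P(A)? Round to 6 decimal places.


P(A) = P(A|B1)*P(B1) + P(A|B2)*P(B2)
P(A|B1)*P(B1) = 0.244 * 0.132 = 0.032208
P(A|B2)*P(B2) = 0.357 * 0.868 = 0.309876
P(A) = 0.032208 + 0.309876 = 0.342084

0.342084


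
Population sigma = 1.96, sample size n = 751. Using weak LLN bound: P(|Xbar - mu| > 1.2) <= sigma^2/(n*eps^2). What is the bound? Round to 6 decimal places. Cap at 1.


bound = min(1, sigma^2/(n*eps^2))
sigma^2 = 1.96^2 = 3.8416
n*eps^2 = 751 * 1.2^2 = 751 * 1.44 = 1081.44
sigma^2/(n*eps^2) = 3.8416 / 1081.44 ≈ 0.00355230

0.003552


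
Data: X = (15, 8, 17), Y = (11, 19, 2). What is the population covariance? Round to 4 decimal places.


Cov = (1/n)*sum((xi-xbar)(yi-ybar))
n = 3, xbar = 40/3 ≈ 13.333333, ybar = 32/3 ≈ 10.666667
sum((xi-xbar)(yi-ybar)) = -227/3 ≈ -75.666667
Cov = -75.666667 / 3 = -227/9 ≈ -25.222222

-25.2222


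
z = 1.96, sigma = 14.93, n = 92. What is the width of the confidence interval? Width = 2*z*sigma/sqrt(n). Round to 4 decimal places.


width = 2*z*sigma/sqrt(n)
2*z*sigma = 2 * 1.96 * 14.93 = 58.5256
sqrt(92) ≈ 9.591663
width = 58.5256 / 9.591663 ≈ 6.101716

6.1017


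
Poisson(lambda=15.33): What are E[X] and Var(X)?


E[X] = Var(X) = lambda = 15.33

15.33, 15.33


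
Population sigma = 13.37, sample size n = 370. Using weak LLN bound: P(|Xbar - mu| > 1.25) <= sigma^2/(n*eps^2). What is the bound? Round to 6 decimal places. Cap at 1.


bound = min(1, sigma^2/(n*eps^2))
sigma^2 = 13.37^2 = 178.7569
n*eps^2 = 370 * 1.25^2 = 370 * 1.5625 = 578.125
sigma^2/(n*eps^2) = 178.7569 / 578.125 ≈ 0.30920112

0.309201


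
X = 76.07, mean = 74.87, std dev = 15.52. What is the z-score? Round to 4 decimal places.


z = (X - mu) / sigma
X - mu = 76.07 - 74.87 = 1.2
z = 1.2 / 15.52 = 15/194 ≈ 0.077320

0.0773


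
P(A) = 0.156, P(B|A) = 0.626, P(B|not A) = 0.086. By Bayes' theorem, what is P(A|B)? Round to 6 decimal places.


P(A|B) = P(B|A)*P(A) / P(B), P(B) = P(B|A)*P(A) + P(B|not A)*P(not A)
P(B|A)*P(A) = 0.626 * 0.156 = 0.097656
P(B|not A)*P(not A) = 0.086 * 0.844 = 0.072584
P(B) = 0.097656 + 0.072584 = 0.17024
P(A|B) = 0.097656 / 0.17024 ≈ 0.57363722

0.573637


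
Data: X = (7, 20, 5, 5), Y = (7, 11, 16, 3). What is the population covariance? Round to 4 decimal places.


Cov = (1/n)*sum((xi-xbar)(yi-ybar))
n = 4, xbar = 37/4 = 9.25, ybar = 37/4 = 9.25
sum((xi-xbar)(yi-ybar)) = 21.75
Cov = 21.75 / 4 = 5.4375

5.4375


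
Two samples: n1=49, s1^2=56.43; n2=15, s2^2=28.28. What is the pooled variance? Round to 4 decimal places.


sp^2 = ((n1-1)*s1^2 + (n2-1)*s2^2)/(n1+n2-2)
(n1-1)*s1^2 = 48 * 56.43 = 2708.64
(n2-1)*s2^2 = 14 * 28.28 = 395.92
numerator = 2708.64 + 395.92 = 3104.56
n1+n2-2 = 62
sp^2 = 3104.56 / 62 = 38807/775 ≈ 50.073548

50.0735


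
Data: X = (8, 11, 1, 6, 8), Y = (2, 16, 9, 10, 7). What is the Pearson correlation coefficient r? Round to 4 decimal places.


r = sum((xi-xbar)(yi-ybar)) / sqrt(sum((xi-xbar)^2) * sum((yi-ybar)^2))
n = 5, xbar = 34/5 = 6.8, ybar = 44/5 = 8.8
Sxy = sum((xi-xbar)(yi-ybar)) = 17.8
Sxx = sum((xi-xbar)^2) = 54.8
Syy = sum((yi-ybar)^2) = 102.8
sqrt(Sxx*Syy) ≈ 75.056246
r = Sxy / sqrt(Sxx*Syy) = 17.8 / 75.056246 ≈ 0.237155

0.2372


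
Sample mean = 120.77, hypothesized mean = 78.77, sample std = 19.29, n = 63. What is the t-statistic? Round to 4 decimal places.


t = (xbar - mu0) / (s/sqrt(n))
xbar - mu0 = 120.77 - 78.77 = 42
sqrt(63) ≈ 7.93725393
s/sqrt(n) = 19.29 / 7.93725393 ≈ 2.43031156
t = 42 / 2.43031156 ≈ 17.281735

17.2817


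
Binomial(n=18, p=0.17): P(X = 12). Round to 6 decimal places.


P = C(n,k) * p^k * (1-p)^(n-k)
C(18,12) = 18564
p^k = 0.17^12 ≈ 0.0000000005826222
(1-p)^(n-k) = 0.83^6 ≈ 0.3269404
P = 18564 * 0.0000000005826222 * 0.3269404 ≈ 0.000004

0.000004


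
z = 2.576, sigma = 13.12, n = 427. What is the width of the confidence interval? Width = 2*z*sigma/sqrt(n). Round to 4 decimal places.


width = 2*z*sigma/sqrt(n)
2*z*sigma = 2 * 2.576 * 13.12 = 67.59424
sqrt(427) ≈ 20.663978
width = 67.59424 / 20.663978 ≈ 3.271115

3.2711


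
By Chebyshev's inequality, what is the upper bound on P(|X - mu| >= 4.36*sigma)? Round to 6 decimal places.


P <= 1/k^2
k^2 = 4.36^2 = 19.0096
1/k^2 = 1 / 19.0096 ≈ 0.05260500

0.052605


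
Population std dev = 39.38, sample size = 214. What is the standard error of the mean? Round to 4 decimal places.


SE = sigma / sqrt(n)
sqrt(214) ≈ 14.628739
SE = 39.38 / 14.628739 ≈ 2.691961

2.6920


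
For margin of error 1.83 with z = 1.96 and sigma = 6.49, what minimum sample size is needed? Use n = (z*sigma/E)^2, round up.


z*sigma/E = 1.96 * 6.49 / 1.83 = 31801/4575 ≈ 6.951038
(z*sigma/E)^2 ≈ 48.316933
round up: n = 49

49


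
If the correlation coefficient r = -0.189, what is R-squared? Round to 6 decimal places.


R^2 = r^2 = (-0.189)^2 = 0.035721

0.035721


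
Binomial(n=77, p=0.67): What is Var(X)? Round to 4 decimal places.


Var = n*p*(1-p) = 77 * 0.67 * 0.33 = 17.0247

17.0247


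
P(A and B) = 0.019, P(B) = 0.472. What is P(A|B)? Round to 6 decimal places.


P(A|B) = P(A and B) / P(B) = 0.019 / 0.472 = 19/472 ≈ 0.04025424

0.040254


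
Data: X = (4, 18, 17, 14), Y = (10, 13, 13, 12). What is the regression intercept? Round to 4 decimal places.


a = ybar - b*xbar, where b = sum((xi-xbar)(yi-ybar)) / sum((xi-xbar)^2)
n = 4, xbar = 53/4 = 13.25, ybar = 48/4 = 12
Sxy = sum((xi-xbar)(yi-ybar)) = 27
Sxx = sum((xi-xbar)^2) = 122.75
b = Sxy / Sxx = 108/491 ≈ 0.219959
a = 12 - 0.219959 * 13.25 = 4461/491 ≈ 9.085540

9.0855


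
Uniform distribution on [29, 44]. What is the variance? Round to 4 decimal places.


Var = (b-a)^2 / 12
(b-a)^2 = (44 - 29)^2 = 225
Var = 225/12 = 18.75

18.7500


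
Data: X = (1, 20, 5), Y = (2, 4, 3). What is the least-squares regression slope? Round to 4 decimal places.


b = sum((xi-xbar)(yi-ybar)) / sum((xi-xbar)^2)
n = 3, xbar = 26/3 ≈ 8.666667, ybar = 9/3 = 3
Sxy = sum((xi-xbar)(yi-ybar)) = 19
Sxx = sum((xi-xbar)^2) = 602/3 ≈ 200.666667
b = Sxy / Sxx = 57/602 ≈ 0.094684

0.0947


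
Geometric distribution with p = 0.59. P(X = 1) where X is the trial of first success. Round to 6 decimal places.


P = (1-p)^(k-1) * p
(1-p)^(k-1) = 0.41^0 = 1
P = 1 * 0.59 = 0.59

0.590000


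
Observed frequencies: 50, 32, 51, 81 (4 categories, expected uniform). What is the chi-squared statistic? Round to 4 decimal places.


chi2 = sum((O-E)^2/E), E = total/4
total = 214, E = 214/4 = 53.5
(50 - 53.5)^2 / 53.5 = 12.25 / 53.5 = 49/214 ≈ 0.228972
(32 - 53.5)^2 / 53.5 = 462.25 / 53.5 = 1849/214 ≈ 8.640187
(51 - 53.5)^2 / 53.5 = 6.25 / 53.5 = 25/214 ≈ 0.116822
(81 - 53.5)^2 / 53.5 = 756.25 / 53.5 = 3025/214 ≈ 14.135514
chi2 = 2474/107 ≈ 23.121495

23.1215


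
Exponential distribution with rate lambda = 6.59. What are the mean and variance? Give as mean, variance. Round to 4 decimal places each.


mean = 1/lam, var = 1/lam^2
mean = 1 / 6.59 = 100/659 ≈ 0.151745
lam^2 = 6.59^2 = 43.4281
var = 1 / 43.4281 ≈ 0.023027

0.1517, 0.0230


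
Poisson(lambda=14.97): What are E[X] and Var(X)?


E[X] = Var(X) = lambda = 14.97

14.97, 14.97


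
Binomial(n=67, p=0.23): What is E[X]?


E[X] = n*p = 67 * 0.23 = 15.41

15.41


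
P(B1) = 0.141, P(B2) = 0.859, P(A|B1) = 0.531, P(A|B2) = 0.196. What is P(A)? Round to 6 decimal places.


P(A) = P(A|B1)*P(B1) + P(A|B2)*P(B2)
P(A|B1)*P(B1) = 0.531 * 0.141 = 0.074871
P(A|B2)*P(B2) = 0.196 * 0.859 = 0.168364
P(A) = 0.074871 + 0.168364 = 0.243235

0.243235


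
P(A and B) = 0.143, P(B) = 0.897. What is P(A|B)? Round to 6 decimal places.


P(A|B) = P(A and B) / P(B) = 0.143 / 0.897 = 11/69 ≈ 0.15942029

0.159420


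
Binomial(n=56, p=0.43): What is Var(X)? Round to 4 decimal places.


Var = n*p*(1-p) = 56 * 0.43 * 0.57 = 13.7256

13.7256


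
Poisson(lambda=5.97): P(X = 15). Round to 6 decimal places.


P = e^(-lam) * lam^k / k!
e^(-5.97) ≈ 0.002554241
lam^k = 5.97^15 ≈ 436129001297.021726
k! = 15! = 1307674368000
P = 0.002554241 * 436129001297.021726 / 1307674368000 ≈ 0.000852

0.000852


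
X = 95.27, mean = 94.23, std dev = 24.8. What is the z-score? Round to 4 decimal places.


z = (X - mu) / sigma
X - mu = 95.27 - 94.23 = 1.04
z = 1.04 / 24.8 = 13/310 ≈ 0.041935

0.0419


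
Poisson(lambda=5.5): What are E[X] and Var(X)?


E[X] = Var(X) = lambda = 5.5

5.5, 5.5


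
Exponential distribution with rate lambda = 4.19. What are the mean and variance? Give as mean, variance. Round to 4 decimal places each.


mean = 1/lam, var = 1/lam^2
mean = 1 / 4.19 = 100/419 ≈ 0.238663
lam^2 = 4.19^2 = 17.5561
var = 1 / 17.5561 ≈ 0.056960

0.2387, 0.0570


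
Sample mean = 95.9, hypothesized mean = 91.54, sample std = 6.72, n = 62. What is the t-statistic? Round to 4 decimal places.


t = (xbar - mu0) / (s/sqrt(n))
xbar - mu0 = 95.9 - 91.54 = 4.36
sqrt(62) ≈ 7.87400787
s/sqrt(n) = 6.72 / 7.87400787 ≈ 0.85344085
t = 4.36 / 0.85344085 ≈ 5.108731

5.1087


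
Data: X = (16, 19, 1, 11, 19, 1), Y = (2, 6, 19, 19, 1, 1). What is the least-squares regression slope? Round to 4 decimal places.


b = sum((xi-xbar)(yi-ybar)) / sum((xi-xbar)^2)
n = 6, xbar = 67/6 ≈ 11.166667, ybar = 48/6 = 8
Sxy = sum((xi-xbar)(yi-ybar)) = -142
Sxx = sum((xi-xbar)^2) = 2117/6 ≈ 352.833333
b = Sxy / Sxx = -852/2117 ≈ -0.402456

-0.4025


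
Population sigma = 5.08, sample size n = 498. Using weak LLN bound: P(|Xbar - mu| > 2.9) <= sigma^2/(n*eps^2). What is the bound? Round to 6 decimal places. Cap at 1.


bound = min(1, sigma^2/(n*eps^2))
sigma^2 = 5.08^2 = 25.8064
n*eps^2 = 498 * 2.9^2 = 498 * 8.41 = 4188.18
sigma^2/(n*eps^2) = 25.8064 / 4188.18 ≈ 0.00616172

0.006162


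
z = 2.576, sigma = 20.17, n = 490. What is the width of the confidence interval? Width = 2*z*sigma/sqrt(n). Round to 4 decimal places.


width = 2*z*sigma/sqrt(n)
2*z*sigma = 2 * 2.576 * 20.17 = 103.91584
sqrt(490) ≈ 22.135944
width = 103.91584 / 22.135944 ≈ 4.694439

4.6944


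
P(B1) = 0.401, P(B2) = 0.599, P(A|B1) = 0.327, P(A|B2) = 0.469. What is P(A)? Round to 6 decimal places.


P(A) = P(A|B1)*P(B1) + P(A|B2)*P(B2)
P(A|B1)*P(B1) = 0.327 * 0.401 = 0.131127
P(A|B2)*P(B2) = 0.469 * 0.599 = 0.280931
P(A) = 0.131127 + 0.280931 = 0.412058

0.412058


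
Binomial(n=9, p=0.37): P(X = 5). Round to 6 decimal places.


P = C(n,k) * p^k * (1-p)^(n-k)
C(9,5) = 126
p^k = 0.37^5 ≈ 0.006934396
(1-p)^(n-k) = 0.63^4 ≈ 0.1575296
P = 126 * 0.006934396 * 0.1575296 ≈ 0.137639

0.137639


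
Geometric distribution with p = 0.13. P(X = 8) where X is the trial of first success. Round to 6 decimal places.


P = (1-p)^(k-1) * p
(1-p)^(k-1) = 0.87^7 ≈ 0.3772548
P = 0.3772548 * 0.13 ≈ 0.04904312

0.049043


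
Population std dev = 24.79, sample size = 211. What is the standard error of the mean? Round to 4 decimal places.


SE = sigma / sqrt(n)
sqrt(211) ≈ 14.525839
SE = 24.79 / 14.525839 ≈ 1.706614

1.7066


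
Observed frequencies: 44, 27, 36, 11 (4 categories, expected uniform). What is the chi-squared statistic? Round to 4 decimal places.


chi2 = sum((O-E)^2/E), E = total/4
total = 118, E = 118/4 = 29.5
(44 - 29.5)^2 / 29.5 = 210.25 / 29.5 = 841/118 ≈ 7.127119
(27 - 29.5)^2 / 29.5 = 6.25 / 29.5 = 25/118 ≈ 0.211864
(36 - 29.5)^2 / 29.5 = 42.25 / 29.5 = 169/118 ≈ 1.432203
(11 - 29.5)^2 / 29.5 = 342.25 / 29.5 = 1369/118 ≈ 11.601695
chi2 = 1202/59 ≈ 20.372881

20.3729


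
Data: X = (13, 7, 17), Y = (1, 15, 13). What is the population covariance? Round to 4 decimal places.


Cov = (1/n)*sum((xi-xbar)(yi-ybar))
n = 3, xbar = 37/3 ≈ 12.333333, ybar = 29/3 ≈ 9.666667
sum((xi-xbar)(yi-ybar)) = -56/3 ≈ -18.666667
Cov = -18.666667 / 3 = -56/9 ≈ -6.222222

-6.2222


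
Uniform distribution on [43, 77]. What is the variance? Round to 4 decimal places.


Var = (b-a)^2 / 12
(b-a)^2 = (77 - 43)^2 = 1156
Var = 1156/12 ≈ 96.333333

96.3333


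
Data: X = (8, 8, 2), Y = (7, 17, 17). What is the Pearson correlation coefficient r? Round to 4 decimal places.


r = sum((xi-xbar)(yi-ybar)) / sqrt(sum((xi-xbar)^2) * sum((yi-ybar)^2))
n = 3, xbar = 18/3 = 6, ybar = 41/3 ≈ 13.666667
Sxy = sum((xi-xbar)(yi-ybar)) = -20
Sxx = sum((xi-xbar)^2) = 24
Syy = sum((yi-ybar)^2) = 200/3 ≈ 66.666667
sqrt(Sxx*Syy) = 40
r = Sxy / sqrt(Sxx*Syy) = -20 / 40 = -0.5

-0.5000


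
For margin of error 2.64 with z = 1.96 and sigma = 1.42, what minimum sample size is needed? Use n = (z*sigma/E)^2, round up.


z*sigma/E = 1.96 * 1.42 / 2.64 = 3479/3300 ≈ 1.054242
(z*sigma/E)^2 ≈ 1.111427
round up: n = 2

2


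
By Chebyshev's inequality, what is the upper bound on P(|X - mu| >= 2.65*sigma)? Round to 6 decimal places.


P <= 1/k^2
k^2 = 2.65^2 = 7.0225
1/k^2 = 1 / 7.0225 = 400/2809 ≈ 0.14239943

0.142399


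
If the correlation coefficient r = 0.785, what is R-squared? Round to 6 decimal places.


R^2 = r^2 = (0.785)^2 = 0.616225

0.616225


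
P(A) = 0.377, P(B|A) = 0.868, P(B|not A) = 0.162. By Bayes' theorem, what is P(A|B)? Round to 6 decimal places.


P(A|B) = P(B|A)*P(A) / P(B), P(B) = P(B|A)*P(A) + P(B|not A)*P(not A)
P(B|A)*P(A) = 0.868 * 0.377 = 0.327236
P(B|not A)*P(not A) = 0.162 * 0.623 = 0.100926
P(B) = 0.327236 + 0.100926 = 0.428162
P(A|B) = 0.327236 / 0.428162 ≈ 0.76428081

0.764281


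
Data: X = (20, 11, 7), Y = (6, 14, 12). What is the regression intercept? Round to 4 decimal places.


a = ybar - b*xbar, where b = sum((xi-xbar)(yi-ybar)) / sum((xi-xbar)^2)
n = 3, xbar = 38/3 ≈ 12.666667, ybar = 32/3 ≈ 10.666667
Sxy = sum((xi-xbar)(yi-ybar)) = -142/3 ≈ -47.333333
Sxx = sum((xi-xbar)^2) = 266/3 ≈ 88.666667
b = Sxy / Sxx = -71/133 ≈ -0.533835
a = 10.666667 - (-0.533835) * 12.666667 = 122/7 ≈ 17.428571

17.4286


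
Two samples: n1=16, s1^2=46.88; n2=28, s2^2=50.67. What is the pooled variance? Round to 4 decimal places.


sp^2 = ((n1-1)*s1^2 + (n2-1)*s2^2)/(n1+n2-2)
(n1-1)*s1^2 = 15 * 46.88 = 703.2
(n2-1)*s2^2 = 27 * 50.67 = 1368.09
numerator = 703.2 + 1368.09 = 2071.29
n1+n2-2 = 42
sp^2 = 2071.29 / 42 = 69043/1400 ≈ 49.316429

49.3164


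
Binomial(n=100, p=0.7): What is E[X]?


E[X] = n*p = 100 * 0.7 = 70

70


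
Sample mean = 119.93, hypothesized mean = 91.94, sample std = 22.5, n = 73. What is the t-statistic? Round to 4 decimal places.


t = (xbar - mu0) / (s/sqrt(n))
xbar - mu0 = 119.93 - 91.94 = 27.99
sqrt(73) ≈ 8.54400375
s/sqrt(n) = 22.5 / 8.54400375 ≈ 2.63342581
t = 27.99 / 2.63342581 ≈ 10.628741

10.6287


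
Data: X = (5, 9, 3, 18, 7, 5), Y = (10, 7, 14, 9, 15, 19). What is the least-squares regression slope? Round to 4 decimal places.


b = sum((xi-xbar)(yi-ybar)) / sum((xi-xbar)^2)
n = 6, xbar = 47/6 ≈ 7.833333, ybar = 74/6 = 37/3 ≈ 12.333333
Sxy = sum((xi-xbar)(yi-ybar)) = -188/3 ≈ -62.666667
Sxx = sum((xi-xbar)^2) = 869/6 ≈ 144.833333
b = Sxy / Sxx = -376/869 ≈ -0.432681

-0.4327


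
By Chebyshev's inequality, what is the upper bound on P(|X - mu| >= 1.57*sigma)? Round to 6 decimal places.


P <= 1/k^2
k^2 = 1.57^2 = 2.4649
1/k^2 = 1 / 2.4649 ≈ 0.40569597

0.405696


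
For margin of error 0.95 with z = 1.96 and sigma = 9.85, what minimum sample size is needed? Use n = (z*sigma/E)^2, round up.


z*sigma/E = 1.96 * 9.85 / 0.95 = 9653/475 ≈ 20.322105
(z*sigma/E)^2 ≈ 412.987962
round up: n = 413

413


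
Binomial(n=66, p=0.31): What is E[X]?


E[X] = n*p = 66 * 0.31 = 20.46

20.46


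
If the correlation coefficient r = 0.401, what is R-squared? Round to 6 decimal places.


R^2 = r^2 = (0.401)^2 = 0.160801

0.160801


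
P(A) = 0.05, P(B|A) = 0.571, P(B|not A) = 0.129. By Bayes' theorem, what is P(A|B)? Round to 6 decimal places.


P(A|B) = P(B|A)*P(A) / P(B), P(B) = P(B|A)*P(A) + P(B|not A)*P(not A)
P(B|A)*P(A) = 0.571 * 0.05 = 0.02855
P(B|not A)*P(not A) = 0.129 * 0.95 = 0.12255
P(B) = 0.02855 + 0.12255 = 0.1511
P(A|B) = 0.02855 / 0.1511 = 571/3022 ≈ 0.18894772

0.188948


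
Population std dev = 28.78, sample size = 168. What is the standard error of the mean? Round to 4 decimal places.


SE = sigma / sqrt(n)
sqrt(168) ≈ 12.961481
SE = 28.78 / 12.961481 ≈ 2.220425

2.2204


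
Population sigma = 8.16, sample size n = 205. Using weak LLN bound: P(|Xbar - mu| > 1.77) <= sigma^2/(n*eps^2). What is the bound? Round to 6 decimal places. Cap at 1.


bound = min(1, sigma^2/(n*eps^2))
sigma^2 = 8.16^2 = 66.5856
n*eps^2 = 205 * 1.77^2 = 205 * 3.1329 = 642.2445
sigma^2/(n*eps^2) = 66.5856 / 642.2445 ≈ 0.10367640

0.103676


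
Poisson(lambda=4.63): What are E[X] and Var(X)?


E[X] = Var(X) = lambda = 4.63

4.63, 4.63


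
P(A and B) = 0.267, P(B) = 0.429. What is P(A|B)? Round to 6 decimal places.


P(A|B) = P(A and B) / P(B) = 0.267 / 0.429 = 89/143 ≈ 0.62237762

0.622378


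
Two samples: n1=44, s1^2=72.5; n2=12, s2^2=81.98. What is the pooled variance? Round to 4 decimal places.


sp^2 = ((n1-1)*s1^2 + (n2-1)*s2^2)/(n1+n2-2)
(n1-1)*s1^2 = 43 * 72.5 = 3117.5
(n2-1)*s2^2 = 11 * 81.98 = 901.78
numerator = 3117.5 + 901.78 = 4019.28
n1+n2-2 = 54
sp^2 = 4019.28 / 54 = 16747/225 ≈ 74.431111

74.4311


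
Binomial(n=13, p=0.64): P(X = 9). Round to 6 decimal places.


P = C(n,k) * p^k * (1-p)^(n-k)
C(13,9) = 715
p^k = 0.64^9 ≈ 0.01801440
(1-p)^(n-k) = 0.36^4 = 0.01679616
P = 715 * 0.01801440 * 0.01679616 ≈ 0.216339

0.216339


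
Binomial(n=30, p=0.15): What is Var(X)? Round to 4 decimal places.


Var = n*p*(1-p) = 30 * 0.15 * 0.85 = 3.825

3.8250


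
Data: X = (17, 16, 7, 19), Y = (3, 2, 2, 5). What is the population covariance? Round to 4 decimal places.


Cov = (1/n)*sum((xi-xbar)(yi-ybar))
n = 4, xbar = 59/4 = 14.75, ybar = 12/4 = 3
sum((xi-xbar)(yi-ybar)) = 15
Cov = 15 / 4 = 3.75

3.7500


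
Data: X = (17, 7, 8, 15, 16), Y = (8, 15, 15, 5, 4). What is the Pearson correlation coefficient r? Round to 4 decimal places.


r = sum((xi-xbar)(yi-ybar)) / sqrt(sum((xi-xbar)^2) * sum((yi-ybar)^2))
n = 5, xbar = 63/5 = 12.6, ybar = 47/5 = 9.4
Sxy = sum((xi-xbar)(yi-ybar)) = -92.2
Sxx = sum((xi-xbar)^2) = 89.2
Syy = sum((yi-ybar)^2) = 113.2
sqrt(Sxx*Syy) ≈ 100.486019
r = Sxy / sqrt(Sxx*Syy) = -92.2 / 100.486019 ≈ -0.917541

-0.9175


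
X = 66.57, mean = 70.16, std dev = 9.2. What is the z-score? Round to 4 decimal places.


z = (X - mu) / sigma
X - mu = 66.57 - 70.16 = -3.59
z = -3.59 / 9.2 = -359/920 ≈ -0.390217

-0.3902


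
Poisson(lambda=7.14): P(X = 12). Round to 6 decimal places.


P = e^(-lam) * lam^k / k!
e^(-7.14) ≈ 0.0007927521
lam^k = 7.14^12 ≈ 17554098918.851830
k! = 12! = 479001600
P = 0.0007927521 * 17554098918.851830 / 479001600 ≈ 0.029052

0.029052


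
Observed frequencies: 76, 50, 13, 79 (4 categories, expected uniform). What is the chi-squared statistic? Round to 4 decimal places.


chi2 = sum((O-E)^2/E), E = total/4
total = 218, E = 218/4 = 54.5
(76 - 54.5)^2 / 54.5 = 462.25 / 54.5 = 1849/218 ≈ 8.481651
(50 - 54.5)^2 / 54.5 = 20.25 / 54.5 = 81/218 ≈ 0.371560
(13 - 54.5)^2 / 54.5 = 1722.25 / 54.5 = 6889/218 ≈ 31.600917
(79 - 54.5)^2 / 54.5 = 600.25 / 54.5 = 2401/218 ≈ 11.013761
chi2 = 5610/109 ≈ 51.467890

51.4679


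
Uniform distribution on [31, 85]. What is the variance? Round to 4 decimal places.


Var = (b-a)^2 / 12
(b-a)^2 = (85 - 31)^2 = 2916
Var = 2916/12 = 243

243.0000


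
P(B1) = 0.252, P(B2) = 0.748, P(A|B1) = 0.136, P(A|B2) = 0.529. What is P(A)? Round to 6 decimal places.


P(A) = P(A|B1)*P(B1) + P(A|B2)*P(B2)
P(A|B1)*P(B1) = 0.136 * 0.252 = 0.034272
P(A|B2)*P(B2) = 0.529 * 0.748 = 0.395692
P(A) = 0.034272 + 0.395692 = 0.429964

0.429964


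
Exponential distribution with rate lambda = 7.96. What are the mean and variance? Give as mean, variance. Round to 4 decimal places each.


mean = 1/lam, var = 1/lam^2
mean = 1 / 7.96 = 25/199 ≈ 0.125628
lam^2 = 7.96^2 = 63.3616
var = 1 / 63.3616 ≈ 0.015782

0.1256, 0.0158


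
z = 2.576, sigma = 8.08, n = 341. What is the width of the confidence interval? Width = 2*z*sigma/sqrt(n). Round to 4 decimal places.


width = 2*z*sigma/sqrt(n)
2*z*sigma = 2 * 2.576 * 8.08 = 41.62816
sqrt(341) ≈ 18.466185
width = 41.62816 / 18.466185 ≈ 2.254291

2.2543


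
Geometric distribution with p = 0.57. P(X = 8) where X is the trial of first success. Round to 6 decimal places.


P = (1-p)^(k-1) * p
(1-p)^(k-1) = 0.43^7 ≈ 0.002718186
P = 0.002718186 * 0.57 ≈ 0.001549366

0.001549


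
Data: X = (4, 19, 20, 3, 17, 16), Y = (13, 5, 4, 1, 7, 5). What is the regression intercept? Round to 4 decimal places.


a = ybar - b*xbar, where b = sum((xi-xbar)(yi-ybar)) / sum((xi-xbar)^2)
n = 6, xbar = 79/6 ≈ 13.166667, ybar = 35/6 ≈ 5.833333
Sxy = sum((xi-xbar)(yi-ybar)) = -191/6 ≈ -31.833333
Sxx = sum((xi-xbar)^2) = 1745/6 ≈ 290.833333
b = Sxy / Sxx = -191/1745 ≈ -0.109456
a = 5.833333 - (-0.109456) * 13.166667 = 12694/1745 ≈ 7.274499

7.2745


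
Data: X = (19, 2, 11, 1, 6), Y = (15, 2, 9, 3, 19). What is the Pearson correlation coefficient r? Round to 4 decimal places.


r = sum((xi-xbar)(yi-ybar)) / sqrt(sum((xi-xbar)^2) * sum((yi-ybar)^2))
n = 5, xbar = 39/5 = 7.8, ybar = 48/5 = 9.6
Sxy = sum((xi-xbar)(yi-ybar)) = 130.6
Sxx = sum((xi-xbar)^2) = 218.8
Syy = sum((yi-ybar)^2) = 219.2
sqrt(Sxx*Syy) ≈ 218.999909
r = Sxy / sqrt(Sxx*Syy) = 130.6 / 218.999909 ≈ 0.596347

0.5963


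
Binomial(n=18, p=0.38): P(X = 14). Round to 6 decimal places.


P = C(n,k) * p^k * (1-p)^(n-k)
C(18,14) = 3060
p^k = 0.38^14 ≈ 0.000001309093
(1-p)^(n-k) = 0.62^4 ≈ 0.1477634
P = 3060 * 0.000001309093 * 0.1477634 ≈ 0.000592

0.000592


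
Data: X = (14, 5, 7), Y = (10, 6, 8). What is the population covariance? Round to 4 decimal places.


Cov = (1/n)*sum((xi-xbar)(yi-ybar))
n = 3, xbar = 26/3 ≈ 8.666667, ybar = 24/3 = 8
sum((xi-xbar)(yi-ybar)) = 18
Cov = 18 / 3 = 6

6.0000


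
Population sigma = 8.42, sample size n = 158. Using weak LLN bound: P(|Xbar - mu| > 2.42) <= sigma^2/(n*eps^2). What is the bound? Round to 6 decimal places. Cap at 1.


bound = min(1, sigma^2/(n*eps^2))
sigma^2 = 8.42^2 = 70.8964
n*eps^2 = 158 * 2.42^2 = 158 * 5.8564 = 925.3112
sigma^2/(n*eps^2) = 70.8964 / 925.3112 ≈ 0.07661898

0.076619


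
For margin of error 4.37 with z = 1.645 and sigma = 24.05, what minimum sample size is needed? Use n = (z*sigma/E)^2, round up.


z*sigma/E = 1.645 * 24.05 / 4.37 ≈ 9.053146
(z*sigma/E)^2 ≈ 81.959461
round up: n = 82

82


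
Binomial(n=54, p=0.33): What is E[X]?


E[X] = n*p = 54 * 0.33 = 17.82

17.82


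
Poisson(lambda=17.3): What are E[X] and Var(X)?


E[X] = Var(X) = lambda = 17.3

17.3, 17.3


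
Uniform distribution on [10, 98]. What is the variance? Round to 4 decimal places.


Var = (b-a)^2 / 12
(b-a)^2 = (98 - 10)^2 = 7744
Var = 7744/12 ≈ 645.333333

645.3333


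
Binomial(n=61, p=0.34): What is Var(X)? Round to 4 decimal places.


Var = n*p*(1-p) = 61 * 0.34 * 0.66 = 13.6884

13.6884


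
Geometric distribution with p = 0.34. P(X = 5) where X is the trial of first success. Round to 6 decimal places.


P = (1-p)^(k-1) * p
(1-p)^(k-1) = 0.66^4 ≈ 0.1897474
P = 0.1897474 * 0.34 ≈ 0.06451410

0.064514


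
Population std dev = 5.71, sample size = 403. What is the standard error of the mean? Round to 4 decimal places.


SE = sigma / sqrt(n)
sqrt(403) ≈ 20.074860
SE = 5.71 / 20.074860 ≈ 0.284435

0.2844


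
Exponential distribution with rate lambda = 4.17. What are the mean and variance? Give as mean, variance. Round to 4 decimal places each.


mean = 1/lam, var = 1/lam^2
mean = 1 / 4.17 = 100/417 ≈ 0.239808
lam^2 = 4.17^2 = 17.3889
var = 1 / 17.3889 ≈ 0.057508

0.2398, 0.0575


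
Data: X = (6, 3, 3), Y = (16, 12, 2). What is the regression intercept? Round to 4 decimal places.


a = ybar - b*xbar, where b = sum((xi-xbar)(yi-ybar)) / sum((xi-xbar)^2)
n = 3, xbar = 12/3 = 4, ybar = 30/3 = 10
Sxy = sum((xi-xbar)(yi-ybar)) = 18
Sxx = sum((xi-xbar)^2) = 6
b = Sxy / Sxx = 3
a = 10 - 3 * 4 = -2

-2.0000


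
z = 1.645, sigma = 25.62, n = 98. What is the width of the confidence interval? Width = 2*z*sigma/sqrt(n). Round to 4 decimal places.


width = 2*z*sigma/sqrt(n)
2*z*sigma = 2 * 1.645 * 25.62 = 84.2898
sqrt(98) ≈ 9.899495
width = 84.2898 / 9.899495 ≈ 8.514556

8.5146


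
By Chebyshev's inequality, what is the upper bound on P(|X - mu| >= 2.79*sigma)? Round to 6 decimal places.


P <= 1/k^2
k^2 = 2.79^2 = 7.7841
1/k^2 = 1 / 7.7841 ≈ 0.12846700

0.128467


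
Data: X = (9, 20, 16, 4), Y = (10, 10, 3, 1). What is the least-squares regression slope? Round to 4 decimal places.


b = sum((xi-xbar)(yi-ybar)) / sum((xi-xbar)^2)
n = 4, xbar = 49/4 = 12.25, ybar = 24/4 = 6
Sxy = sum((xi-xbar)(yi-ybar)) = 48
Sxx = sum((xi-xbar)^2) = 152.75
b = Sxy / Sxx = 192/611 ≈ 0.314239

0.3142


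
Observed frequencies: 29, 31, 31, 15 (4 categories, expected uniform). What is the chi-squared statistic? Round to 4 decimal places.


chi2 = sum((O-E)^2/E), E = total/4
total = 106, E = 106/4 = 26.5
(29 - 26.5)^2 / 26.5 = 6.25 / 26.5 = 25/106 ≈ 0.235849
(31 - 26.5)^2 / 26.5 = 20.25 / 26.5 = 81/106 ≈ 0.764151
(31 - 26.5)^2 / 26.5 = 20.25 / 26.5 = 81/106 ≈ 0.764151
(15 - 26.5)^2 / 26.5 = 132.25 / 26.5 = 529/106 ≈ 4.990566
chi2 = 358/53 ≈ 6.754717

6.7547


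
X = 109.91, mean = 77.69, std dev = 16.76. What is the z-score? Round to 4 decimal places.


z = (X - mu) / sigma
X - mu = 109.91 - 77.69 = 32.22
z = 32.22 / 16.76 = 1611/838 ≈ 1.922434

1.9224


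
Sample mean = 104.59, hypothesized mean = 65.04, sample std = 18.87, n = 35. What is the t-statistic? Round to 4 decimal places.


t = (xbar - mu0) / (s/sqrt(n))
xbar - mu0 = 104.59 - 65.04 = 39.55
sqrt(35) ≈ 5.91607978
s/sqrt(n) = 18.87 / 5.91607978 ≈ 3.18961216
t = 39.55 / 3.18961216 ≈ 12.399627

12.3996


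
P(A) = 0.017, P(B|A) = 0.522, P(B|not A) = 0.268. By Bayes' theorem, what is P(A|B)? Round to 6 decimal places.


P(A|B) = P(B|A)*P(A) / P(B), P(B) = P(B|A)*P(A) + P(B|not A)*P(not A)
P(B|A)*P(A) = 0.522 * 0.017 = 0.008874
P(B|not A)*P(not A) = 0.268 * 0.983 = 0.263444
P(B) = 0.008874 + 0.263444 = 0.272318
P(A|B) = 0.008874 / 0.272318 ≈ 0.03258690

0.032587


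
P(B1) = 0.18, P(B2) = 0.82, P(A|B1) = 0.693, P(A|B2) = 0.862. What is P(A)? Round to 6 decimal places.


P(A) = P(A|B1)*P(B1) + P(A|B2)*P(B2)
P(A|B1)*P(B1) = 0.693 * 0.18 = 0.12474
P(A|B2)*P(B2) = 0.862 * 0.82 = 0.70684
P(A) = 0.12474 + 0.70684 = 0.83158

0.831580


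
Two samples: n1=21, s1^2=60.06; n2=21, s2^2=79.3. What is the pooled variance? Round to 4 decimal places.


sp^2 = ((n1-1)*s1^2 + (n2-1)*s2^2)/(n1+n2-2)
(n1-1)*s1^2 = 20 * 60.06 = 1201.2
(n2-1)*s2^2 = 20 * 79.3 = 1586
numerator = 1201.2 + 1586 = 2787.2
n1+n2-2 = 40
sp^2 = 2787.2 / 40 = 69.68

69.6800


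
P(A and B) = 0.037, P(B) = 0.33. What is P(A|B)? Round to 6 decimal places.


P(A|B) = P(A and B) / P(B) = 0.037 / 0.33 = 37/330 ≈ 0.11212121

0.112121


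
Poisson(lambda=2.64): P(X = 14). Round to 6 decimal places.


P = e^(-lam) * lam^k / k!
e^(-2.64) ≈ 0.07136127
lam^k = 2.64^14 ≈ 798831.121608
k! = 14! = 87178291200
P = 0.07136127 * 798831.121608 / 87178291200 ≈ 0.000001

0.000001


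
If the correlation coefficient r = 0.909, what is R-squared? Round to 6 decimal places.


R^2 = r^2 = (0.909)^2 = 0.826281

0.826281


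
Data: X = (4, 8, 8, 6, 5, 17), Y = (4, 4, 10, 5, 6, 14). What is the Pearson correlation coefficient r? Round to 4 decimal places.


r = sum((xi-xbar)(yi-ybar)) / sqrt(sum((xi-xbar)^2) * sum((yi-ybar)^2))
n = 6, xbar = 48/6 = 8, ybar = 43/6 ≈ 7.166667
Sxy = sum((xi-xbar)(yi-ybar)) = 82
Sxx = sum((xi-xbar)^2) = 110
Syy = sum((yi-ybar)^2) = 485/6 ≈ 80.833333
sqrt(Sxx*Syy) ≈ 94.295634
r = Sxy / sqrt(Sxx*Syy) = 82 / 94.295634 ≈ 0.869605

0.8696


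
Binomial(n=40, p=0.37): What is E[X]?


E[X] = n*p = 40 * 0.37 = 14.8

14.8


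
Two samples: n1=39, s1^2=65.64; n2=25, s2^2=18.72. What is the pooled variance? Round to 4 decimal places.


sp^2 = ((n1-1)*s1^2 + (n2-1)*s2^2)/(n1+n2-2)
(n1-1)*s1^2 = 38 * 65.64 = 2494.32
(n2-1)*s2^2 = 24 * 18.72 = 449.28
numerator = 2494.32 + 449.28 = 2943.6
n1+n2-2 = 62
sp^2 = 2943.6 / 62 = 7359/155 ≈ 47.477419

47.4774


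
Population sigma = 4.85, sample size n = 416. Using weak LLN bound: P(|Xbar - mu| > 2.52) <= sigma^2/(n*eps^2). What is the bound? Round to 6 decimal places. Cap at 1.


bound = min(1, sigma^2/(n*eps^2))
sigma^2 = 4.85^2 = 23.5225
n*eps^2 = 416 * 2.52^2 = 416 * 6.3504 = 2641.7664
sigma^2/(n*eps^2) = 23.5225 / 2641.7664 ≈ 0.00890408

0.008904


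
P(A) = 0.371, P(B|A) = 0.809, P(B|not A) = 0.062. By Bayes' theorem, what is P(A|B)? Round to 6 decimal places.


P(A|B) = P(B|A)*P(A) / P(B), P(B) = P(B|A)*P(A) + P(B|not A)*P(not A)
P(B|A)*P(A) = 0.809 * 0.371 = 0.300139
P(B|not A)*P(not A) = 0.062 * 0.629 = 0.038998
P(B) = 0.300139 + 0.038998 = 0.339137
P(A|B) = 0.300139 / 0.339137 ≈ 0.88500812

0.885008


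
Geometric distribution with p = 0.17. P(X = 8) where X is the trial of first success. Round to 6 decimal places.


P = (1-p)^(k-1) * p
(1-p)^(k-1) = 0.83^7 ≈ 0.2713605
P = 0.2713605 * 0.17 ≈ 0.04613129

0.046131


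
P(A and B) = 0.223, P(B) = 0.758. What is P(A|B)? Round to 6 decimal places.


P(A|B) = P(A and B) / P(B) = 0.223 / 0.758 = 223/758 ≈ 0.29419525

0.294195


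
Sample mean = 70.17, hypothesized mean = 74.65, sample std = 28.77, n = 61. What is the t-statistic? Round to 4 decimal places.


t = (xbar - mu0) / (s/sqrt(n))
xbar - mu0 = 70.17 - 74.65 = -4.48
sqrt(61) ≈ 7.81024968
s/sqrt(n) = 28.77 / 7.81024968 ≈ 3.68362104
t = -4.48 / 3.68362104 ≈ -1.216195

-1.2162


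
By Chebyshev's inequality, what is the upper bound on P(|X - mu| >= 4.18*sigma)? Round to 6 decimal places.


P <= 1/k^2
k^2 = 4.18^2 = 17.4724
1/k^2 = 1 / 17.4724 ≈ 0.05723312

0.057233


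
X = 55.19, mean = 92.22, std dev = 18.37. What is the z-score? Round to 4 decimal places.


z = (X - mu) / sigma
X - mu = 55.19 - 92.22 = -37.03
z = -37.03 / 18.37 = -3703/1837 ≈ -2.015787

-2.0158


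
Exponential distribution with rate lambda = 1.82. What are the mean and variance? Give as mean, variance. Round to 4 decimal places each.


mean = 1/lam, var = 1/lam^2
mean = 1 / 1.82 = 50/91 ≈ 0.549451
lam^2 = 1.82^2 = 3.3124
var = 1 / 3.3124 = 2500/8281 ≈ 0.301896

0.5495, 0.3019


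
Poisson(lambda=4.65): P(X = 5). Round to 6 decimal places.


P = e^(-lam) * lam^k / k!
e^(-4.65) ≈ 0.009561602
lam^k = 4.65^5 ≈ 2174.026154
k! = 5! = 120
P = 0.009561602 * 2174.026154 / 120 ≈ 0.173226

0.173226


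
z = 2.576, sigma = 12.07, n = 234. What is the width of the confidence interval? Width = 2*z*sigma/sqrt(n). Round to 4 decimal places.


width = 2*z*sigma/sqrt(n)
2*z*sigma = 2 * 2.576 * 12.07 = 62.18464
sqrt(234) ≈ 15.297059
width = 62.18464 / 15.297059 ≈ 4.065137

4.0651


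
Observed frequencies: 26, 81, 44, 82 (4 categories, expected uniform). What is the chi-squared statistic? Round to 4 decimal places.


chi2 = sum((O-E)^2/E), E = total/4
total = 233, E = 233/4 = 58.25
(26 - 58.25)^2 / 58.25 = 1040.0625 / 58.25 = 16641/932 ≈ 17.855150
(81 - 58.25)^2 / 58.25 = 517.5625 / 58.25 = 8281/932 ≈ 8.885193
(44 - 58.25)^2 / 58.25 = 203.0625 / 58.25 = 3249/932 ≈ 3.486052
(82 - 58.25)^2 / 58.25 = 564.0625 / 58.25 = 9025/932 ≈ 9.683476
chi2 = 9299/233 ≈ 39.909871

39.9099


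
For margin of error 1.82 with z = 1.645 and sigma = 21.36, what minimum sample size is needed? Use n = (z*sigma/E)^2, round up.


z*sigma/E = 1.645 * 21.36 / 1.82 = 12549/650 ≈ 19.306154
(z*sigma/E)^2 ≈ 372.727576
round up: n = 373

373


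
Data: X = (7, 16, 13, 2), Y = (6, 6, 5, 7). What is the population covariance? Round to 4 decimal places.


Cov = (1/n)*sum((xi-xbar)(yi-ybar))
n = 4, xbar = 38/4 = 9.5, ybar = 24/4 = 6
sum((xi-xbar)(yi-ybar)) = -11
Cov = -11 / 4 = -2.75

-2.7500


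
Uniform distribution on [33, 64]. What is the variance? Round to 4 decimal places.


Var = (b-a)^2 / 12
(b-a)^2 = (64 - 33)^2 = 961
Var = 961/12 ≈ 80.083333

80.0833


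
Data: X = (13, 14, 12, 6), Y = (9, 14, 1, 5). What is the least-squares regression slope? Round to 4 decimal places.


b = sum((xi-xbar)(yi-ybar)) / sum((xi-xbar)^2)
n = 4, xbar = 45/4 = 11.25, ybar = 29/4 = 7.25
Sxy = sum((xi-xbar)(yi-ybar)) = 28.75
Sxx = sum((xi-xbar)^2) = 38.75
b = Sxy / Sxx = 23/31 ≈ 0.741935

0.7419


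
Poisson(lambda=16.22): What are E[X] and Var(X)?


E[X] = Var(X) = lambda = 16.22

16.22, 16.22


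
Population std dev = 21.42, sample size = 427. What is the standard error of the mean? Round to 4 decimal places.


SE = sigma / sqrt(n)
sqrt(427) ≈ 20.663978
SE = 21.42 / 20.663978 ≈ 1.036586

1.0366


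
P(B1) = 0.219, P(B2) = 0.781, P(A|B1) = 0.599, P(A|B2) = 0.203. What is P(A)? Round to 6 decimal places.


P(A) = P(A|B1)*P(B1) + P(A|B2)*P(B2)
P(A|B1)*P(B1) = 0.599 * 0.219 = 0.131181
P(A|B2)*P(B2) = 0.203 * 0.781 = 0.158543
P(A) = 0.131181 + 0.158543 = 0.289724

0.289724


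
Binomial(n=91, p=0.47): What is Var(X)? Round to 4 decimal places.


Var = n*p*(1-p) = 91 * 0.47 * 0.53 = 22.6681

22.6681


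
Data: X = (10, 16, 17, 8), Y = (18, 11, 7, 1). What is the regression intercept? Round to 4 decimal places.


a = ybar - b*xbar, where b = sum((xi-xbar)(yi-ybar)) / sum((xi-xbar)^2)
n = 4, xbar = 51/4 = 12.75, ybar = 37/4 = 9.25
Sxy = sum((xi-xbar)(yi-ybar)) = 11.25
Sxx = sum((xi-xbar)^2) = 58.75
b = Sxy / Sxx = 9/47 ≈ 0.191489
a = 9.25 - 0.191489 * 12.75 = 320/47 ≈ 6.808511

6.8085


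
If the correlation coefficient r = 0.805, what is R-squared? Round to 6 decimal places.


R^2 = r^2 = (0.805)^2 = 0.648025

0.648025


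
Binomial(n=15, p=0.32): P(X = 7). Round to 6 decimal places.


P = C(n,k) * p^k * (1-p)^(n-k)
C(15,7) = 6435
p^k = 0.32^7 ≈ 0.0003435974
(1-p)^(n-k) = 0.68^8 ≈ 0.04571632
P = 6435 * 0.0003435974 * 0.04571632 ≈ 0.101081

0.101081


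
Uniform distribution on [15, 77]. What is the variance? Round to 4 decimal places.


Var = (b-a)^2 / 12
(b-a)^2 = (77 - 15)^2 = 3844
Var = 3844/12 ≈ 320.333333

320.3333


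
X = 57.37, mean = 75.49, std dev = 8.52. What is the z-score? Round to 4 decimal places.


z = (X - mu) / sigma
X - mu = 57.37 - 75.49 = -18.12
z = -18.12 / 8.52 = -151/71 ≈ -2.126761

-2.1268


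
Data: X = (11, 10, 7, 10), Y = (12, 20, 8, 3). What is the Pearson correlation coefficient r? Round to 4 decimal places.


r = sum((xi-xbar)(yi-ybar)) / sqrt(sum((xi-xbar)^2) * sum((yi-ybar)^2))
n = 4, xbar = 38/4 = 9.5, ybar = 43/4 = 10.75
Sxy = sum((xi-xbar)(yi-ybar)) = 9.5
Sxx = sum((xi-xbar)^2) = 9
Syy = sum((yi-ybar)^2) = 154.75
sqrt(Sxx*Syy) ≈ 37.319566
r = Sxy / sqrt(Sxx*Syy) = 9.5 / 37.319566 ≈ 0.254558

0.2546


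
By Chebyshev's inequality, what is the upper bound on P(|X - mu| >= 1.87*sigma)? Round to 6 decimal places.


P <= 1/k^2
k^2 = 1.87^2 = 3.4969
1/k^2 = 1 / 3.4969 ≈ 0.28596757

0.285968


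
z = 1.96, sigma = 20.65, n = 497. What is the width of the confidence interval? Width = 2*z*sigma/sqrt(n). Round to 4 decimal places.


width = 2*z*sigma/sqrt(n)
2*z*sigma = 2 * 1.96 * 20.65 = 80.948
sqrt(497) ≈ 22.293497
width = 80.948 / 22.293497 ≈ 3.631014

3.6310


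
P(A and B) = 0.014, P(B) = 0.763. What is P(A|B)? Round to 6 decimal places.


P(A|B) = P(A and B) / P(B) = 0.014 / 0.763 = 2/109 ≈ 0.01834862

0.018349


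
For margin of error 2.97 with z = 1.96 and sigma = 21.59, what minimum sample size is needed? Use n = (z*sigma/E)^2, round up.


z*sigma/E = 1.96 * 21.59 / 2.97 = 105791/7425 ≈ 14.247946
(z*sigma/E)^2 ≈ 203.003969
round up: n = 204

204
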